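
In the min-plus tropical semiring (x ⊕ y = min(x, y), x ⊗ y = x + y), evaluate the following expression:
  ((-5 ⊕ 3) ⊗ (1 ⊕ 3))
((-5 ⊕ 3) ⊗ (1 ⊕ 3)) = -4

Expand innermost to outermost. Recall ⊕ takes the minimum of its arguments and ⊗ takes their sum. Working out the expression ((-5 ⊕ 3) ⊗ (1 ⊕ 3)) gives -4.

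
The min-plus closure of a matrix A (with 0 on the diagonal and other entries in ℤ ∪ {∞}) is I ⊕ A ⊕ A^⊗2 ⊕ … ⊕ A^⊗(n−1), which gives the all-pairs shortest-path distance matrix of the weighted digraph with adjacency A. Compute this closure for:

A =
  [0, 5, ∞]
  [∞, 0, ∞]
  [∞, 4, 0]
Closure =
  [0, 5, ∞]
  [∞, 0, ∞]
  [∞, 4, 0]

This is the Floyd-Warshall all-pairs shortest-path computation. For each intermediate vertex k = 0, 1, …, 2, update dist[i][j] ← min(dist[i][j], dist[i][k] + dist[k][j]). The final matrix gives, for each (i, j), the minimum total weight of any directed path from i to j (possibly empty when i = j).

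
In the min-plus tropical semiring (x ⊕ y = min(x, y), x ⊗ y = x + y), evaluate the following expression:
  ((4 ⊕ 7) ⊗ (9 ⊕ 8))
((4 ⊕ 7) ⊗ (9 ⊕ 8)) = 12

Expand innermost to outermost. Recall ⊕ takes the minimum of its arguments and ⊗ takes their sum. Working out the expression ((4 ⊕ 7) ⊗ (9 ⊕ 8)) gives 12.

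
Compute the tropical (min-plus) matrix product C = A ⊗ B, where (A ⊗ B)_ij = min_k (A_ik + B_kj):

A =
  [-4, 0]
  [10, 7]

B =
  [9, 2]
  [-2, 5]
A ⊗ B =
  [-2, -2]
  [5, 12]

Apply the min-plus product entry-by-entry:
  C[0][0] = min over k of (A[0][0] + B[0][0] = -4 + 9 = 5, A[0][1] + B[1][0] = 0 + -2 = -2) = -2 (attained at k = 1)
  C[0][1] = min over k of (A[0][0] + B[0][1] = -4 + 2 = -2, A[0][1] + B[1][1] = 0 + 5 = 5) = -2 (attained at k = 0)
  C[1][0] = min over k of (A[1][0] + B[0][0] = 10 + 9 = 19, A[1][1] + B[1][0] = 7 + -2 = 5) = 5 (attained at k = 1)
  C[1][1] = min over k of (A[1][0] + B[0][1] = 10 + 2 = 12, A[1][1] + B[1][1] = 7 + 5 = 12) = 12 (attained at k = 0)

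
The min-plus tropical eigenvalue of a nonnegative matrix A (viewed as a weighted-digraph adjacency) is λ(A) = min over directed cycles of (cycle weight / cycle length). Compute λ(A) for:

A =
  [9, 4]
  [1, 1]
λ(A) = 1

Enumerate directed cycles and compute their means (weight / length). Sample:
  cycle 0 → 0: weight = 9, length = 1, mean = 9/1 ≈ 9.000
  cycle 1 → 1: weight = 1, length = 1, mean = 1/1 ≈ 1.000
  cycle 0 → 1 → 0: weight = 5, length = 2, mean = 5/2 ≈ 2.500
  cycle 1 → 0 → 1: weight = 5, length = 2, mean = 5/2 ≈ 2.500
Minimum mean = 1.000, attained e.g. along the cycle 1 → 1 with weight 1 and length 1. So λ(A) = 1/1 = 1.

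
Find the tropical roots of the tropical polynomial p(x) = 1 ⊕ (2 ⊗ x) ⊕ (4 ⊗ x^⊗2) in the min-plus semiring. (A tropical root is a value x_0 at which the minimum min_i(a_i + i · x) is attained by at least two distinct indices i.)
Roots: {-2, -1}

Each tropical root is a break point of the lower envelope of the lines y = a_i + i · x (there are 3 lines, with slopes 0, 1, ..., 2). Only the lines that attain the minimum somewhere contribute to roots; other lines are dominated. Here the surviving (envelope) indices are i = 2, i = 1, i = 0.
Intersections between consecutive envelope lines give the roots: for adjacent envelope indices i < j the intersection is x = (a_i − a_j) / (j − i). Reading off the sorted break points: {-2, -1}.
Verification: at each break x_0, at least two indices attain the minimum of min_i(a_i + i · x_0).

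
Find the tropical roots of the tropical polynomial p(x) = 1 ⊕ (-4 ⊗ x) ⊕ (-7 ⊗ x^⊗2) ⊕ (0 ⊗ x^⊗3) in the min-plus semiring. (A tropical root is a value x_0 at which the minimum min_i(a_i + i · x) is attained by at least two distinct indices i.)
Roots: {-7, 3, 5}

Each tropical root is a break point of the lower envelope of the lines y = a_i + i · x (there are 4 lines, with slopes 0, 1, ..., 3). Only the lines that attain the minimum somewhere contribute to roots; other lines are dominated. Here the surviving (envelope) indices are i = 3, i = 2, i = 1, i = 0.
Intersections between consecutive envelope lines give the roots: for adjacent envelope indices i < j the intersection is x = (a_i − a_j) / (j − i). Reading off the sorted break points: {-7, 3, 5}.
Verification: at each break x_0, at least two indices attain the minimum of min_i(a_i + i · x_0).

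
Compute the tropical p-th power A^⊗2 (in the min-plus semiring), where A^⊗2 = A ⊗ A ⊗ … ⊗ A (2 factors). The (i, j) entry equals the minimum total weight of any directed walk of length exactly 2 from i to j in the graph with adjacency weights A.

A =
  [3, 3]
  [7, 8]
A^⊗2 =
  [6, 6]
  [10, 10]

Each entry (A^⊗2)_ij equals the minimum over all length-2 walks i = v_0 → v_1 → … → v_2 = j of Σ_t A[v_t][v_{t+1}]. For example, for (i, j) = (0, 1) we minimise over 2 possible intermediate vertex sequences; the minimum is 6, attained along the walk 0 → 0 → 1.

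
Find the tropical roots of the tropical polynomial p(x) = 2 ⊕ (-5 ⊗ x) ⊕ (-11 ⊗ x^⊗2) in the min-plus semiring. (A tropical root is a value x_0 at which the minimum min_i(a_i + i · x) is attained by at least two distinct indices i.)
Roots: {6, 7}

Each tropical root is a break point of the lower envelope of the lines y = a_i + i · x (there are 3 lines, with slopes 0, 1, ..., 2). Only the lines that attain the minimum somewhere contribute to roots; other lines are dominated. Here the surviving (envelope) indices are i = 2, i = 1, i = 0.
Intersections between consecutive envelope lines give the roots: for adjacent envelope indices i < j the intersection is x = (a_i − a_j) / (j − i). Reading off the sorted break points: {6, 7}.
Verification: at each break x_0, at least two indices attain the minimum of min_i(a_i + i · x_0).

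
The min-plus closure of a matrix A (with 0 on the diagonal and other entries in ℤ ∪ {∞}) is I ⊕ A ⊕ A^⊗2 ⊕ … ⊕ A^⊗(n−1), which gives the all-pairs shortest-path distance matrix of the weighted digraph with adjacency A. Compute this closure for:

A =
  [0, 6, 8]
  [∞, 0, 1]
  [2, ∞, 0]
Closure =
  [0, 6, 7]
  [3, 0, 1]
  [2, 8, 0]

This is the Floyd-Warshall all-pairs shortest-path computation. For each intermediate vertex k = 0, 1, …, 2, update dist[i][j] ← min(dist[i][j], dist[i][k] + dist[k][j]). The final matrix gives, for each (i, j), the minimum total weight of any directed path from i to j (possibly empty when i = j).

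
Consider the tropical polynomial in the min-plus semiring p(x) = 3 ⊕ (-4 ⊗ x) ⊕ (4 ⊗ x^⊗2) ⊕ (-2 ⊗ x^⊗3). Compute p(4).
p(4) = 0

A tropical monomial a ⊗ x^⊗i evaluates to a + i · x. Evaluating each term at x = 4:
  Term 0 contributes 3 + 0 · 4 = 3
  Term 1 contributes -4 + 1 · 4 = 0
  Term 2 contributes 4 + 2 · 4 = 12
  Term 3 contributes -2 + 3 · 4 = 10
p(4) = ⊕ of these = min[3, 0, 12, 10] = 0.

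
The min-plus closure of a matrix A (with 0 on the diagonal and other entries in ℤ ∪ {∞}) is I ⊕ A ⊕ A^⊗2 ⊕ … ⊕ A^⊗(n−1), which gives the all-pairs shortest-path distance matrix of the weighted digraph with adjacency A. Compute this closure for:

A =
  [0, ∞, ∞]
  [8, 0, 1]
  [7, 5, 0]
Closure =
  [0, ∞, ∞]
  [8, 0, 1]
  [7, 5, 0]

This is the Floyd-Warshall all-pairs shortest-path computation. For each intermediate vertex k = 0, 1, …, 2, update dist[i][j] ← min(dist[i][j], dist[i][k] + dist[k][j]). The final matrix gives, for each (i, j), the minimum total weight of any directed path from i to j (possibly empty when i = j).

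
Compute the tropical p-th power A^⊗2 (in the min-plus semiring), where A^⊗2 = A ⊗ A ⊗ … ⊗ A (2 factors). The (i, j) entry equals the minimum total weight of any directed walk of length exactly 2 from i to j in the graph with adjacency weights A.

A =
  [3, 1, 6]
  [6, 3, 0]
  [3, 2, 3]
A^⊗2 =
  [6, 4, 1]
  [3, 2, 3]
  [6, 4, 2]

Each entry (A^⊗2)_ij equals the minimum over all length-2 walks i = v_0 → v_1 → … → v_2 = j of Σ_t A[v_t][v_{t+1}]. For example, for (i, j) = (0, 2) we minimise over 3 possible intermediate vertex sequences; the minimum is 1, attained along the walk 0 → 1 → 2.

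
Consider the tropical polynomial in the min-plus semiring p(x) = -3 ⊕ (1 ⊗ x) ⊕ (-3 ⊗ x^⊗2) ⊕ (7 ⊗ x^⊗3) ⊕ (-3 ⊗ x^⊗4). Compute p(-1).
p(-1) = -7

A tropical monomial a ⊗ x^⊗i evaluates to a + i · x. Evaluating each term at x = -1:
  Term 0 contributes -3 + 0 · -1 = -3
  Term 1 contributes 1 + 1 · -1 = 0
  Term 2 contributes -3 + 2 · -1 = -5
  Term 3 contributes 7 + 3 · -1 = 4
  Term 4 contributes -3 + 4 · -1 = -7
p(-1) = ⊕ of these = min[-3, 0, -5, 4, -7] = -7.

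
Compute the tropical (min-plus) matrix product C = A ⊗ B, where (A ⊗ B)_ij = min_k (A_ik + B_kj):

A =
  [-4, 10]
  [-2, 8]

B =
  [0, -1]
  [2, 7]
A ⊗ B =
  [-4, -5]
  [-2, -3]

Apply the min-plus product entry-by-entry:
  C[0][0] = min over k of (A[0][0] + B[0][0] = -4 + 0 = -4, A[0][1] + B[1][0] = 10 + 2 = 12) = -4 (attained at k = 0)
  C[0][1] = min over k of (A[0][0] + B[0][1] = -4 + -1 = -5, A[0][1] + B[1][1] = 10 + 7 = 17) = -5 (attained at k = 0)
  C[1][0] = min over k of (A[1][0] + B[0][0] = -2 + 0 = -2, A[1][1] + B[1][0] = 8 + 2 = 10) = -2 (attained at k = 0)
  C[1][1] = min over k of (A[1][0] + B[0][1] = -2 + -1 = -3, A[1][1] + B[1][1] = 8 + 7 = 15) = -3 (attained at k = 0)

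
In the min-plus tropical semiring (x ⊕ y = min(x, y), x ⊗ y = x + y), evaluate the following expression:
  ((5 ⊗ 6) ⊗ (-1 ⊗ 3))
((5 ⊗ 6) ⊗ (-1 ⊗ 3)) = 13

Expand innermost to outermost. Recall ⊕ takes the minimum of its arguments and ⊗ takes their sum. Working out the expression ((5 ⊗ 6) ⊗ (-1 ⊗ 3)) gives 13.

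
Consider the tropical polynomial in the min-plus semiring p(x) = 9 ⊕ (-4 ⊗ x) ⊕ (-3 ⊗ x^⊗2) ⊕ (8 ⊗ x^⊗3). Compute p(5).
p(5) = 1

A tropical monomial a ⊗ x^⊗i evaluates to a + i · x. Evaluating each term at x = 5:
  Term 0 contributes 9 + 0 · 5 = 9
  Term 1 contributes -4 + 1 · 5 = 1
  Term 2 contributes -3 + 2 · 5 = 7
  Term 3 contributes 8 + 3 · 5 = 23
p(5) = ⊕ of these = min[9, 1, 7, 23] = 1.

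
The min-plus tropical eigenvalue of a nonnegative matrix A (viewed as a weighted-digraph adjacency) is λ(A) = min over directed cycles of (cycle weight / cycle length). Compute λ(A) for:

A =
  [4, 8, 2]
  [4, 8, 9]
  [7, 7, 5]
λ(A) = 4

Enumerate directed cycles and compute their means (weight / length). Sample:
  cycle 0 → 0: weight = 4, length = 1, mean = 4/1 ≈ 4.000
  cycle 1 → 1: weight = 8, length = 1, mean = 8/1 ≈ 8.000
  cycle 2 → 2: weight = 5, length = 1, mean = 5/1 ≈ 5.000
  cycle 0 → 1 → 0: weight = 12, length = 2, mean = 12/2 ≈ 6.000
  cycle 0 → 2 → 0: weight = 9, length = 2, mean = 9/2 ≈ 4.500
  cycle 1 → 0 → 1: weight = 12, length = 2, mean = 12/2 ≈ 6.000
Minimum mean = 4.000, attained e.g. along the cycle 0 → 0 with weight 4 and length 1. So λ(A) = 4/1 = 4.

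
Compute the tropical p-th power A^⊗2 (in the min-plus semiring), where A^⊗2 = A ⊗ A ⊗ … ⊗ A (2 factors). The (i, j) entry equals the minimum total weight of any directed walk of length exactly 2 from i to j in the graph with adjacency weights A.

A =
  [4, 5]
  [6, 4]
A^⊗2 =
  [8, 9]
  [10, 8]

Each entry (A^⊗2)_ij equals the minimum over all length-2 walks i = v_0 → v_1 → … → v_2 = j of Σ_t A[v_t][v_{t+1}]. For example, for (i, j) = (0, 1) we minimise over 2 possible intermediate vertex sequences; the minimum is 9, attained along the walk 0 → 0 → 1.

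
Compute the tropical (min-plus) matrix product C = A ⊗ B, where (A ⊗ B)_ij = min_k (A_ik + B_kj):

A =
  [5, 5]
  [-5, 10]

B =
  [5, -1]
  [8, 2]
A ⊗ B =
  [10, 4]
  [0, -6]

Apply the min-plus product entry-by-entry:
  C[0][0] = min over k of (A[0][0] + B[0][0] = 5 + 5 = 10, A[0][1] + B[1][0] = 5 + 8 = 13) = 10 (attained at k = 0)
  C[0][1] = min over k of (A[0][0] + B[0][1] = 5 + -1 = 4, A[0][1] + B[1][1] = 5 + 2 = 7) = 4 (attained at k = 0)
  C[1][0] = min over k of (A[1][0] + B[0][0] = -5 + 5 = 0, A[1][1] + B[1][0] = 10 + 8 = 18) = 0 (attained at k = 0)
  C[1][1] = min over k of (A[1][0] + B[0][1] = -5 + -1 = -6, A[1][1] + B[1][1] = 10 + 2 = 12) = -6 (attained at k = 0)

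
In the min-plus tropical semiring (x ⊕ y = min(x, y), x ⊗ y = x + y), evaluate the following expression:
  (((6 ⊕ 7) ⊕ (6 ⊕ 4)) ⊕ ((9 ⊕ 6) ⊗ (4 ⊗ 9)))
(((6 ⊕ 7) ⊕ (6 ⊕ 4)) ⊕ ((9 ⊕ 6) ⊗ (4 ⊗ 9))) = 4

Expand innermost to outermost. Recall ⊕ takes the minimum of its arguments and ⊗ takes their sum. Working out the expression (((6 ⊕ 7) ⊕ (6 ⊕ 4)) ⊕ ((9 ⊕ 6) ⊗ (4 ⊗ 9))) gives 4.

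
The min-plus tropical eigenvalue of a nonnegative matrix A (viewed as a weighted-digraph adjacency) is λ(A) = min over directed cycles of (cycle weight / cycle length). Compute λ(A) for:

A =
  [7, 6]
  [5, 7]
λ(A) = 11/2

Enumerate directed cycles and compute their means (weight / length). Sample:
  cycle 0 → 0: weight = 7, length = 1, mean = 7/1 ≈ 7.000
  cycle 1 → 1: weight = 7, length = 1, mean = 7/1 ≈ 7.000
  cycle 0 → 1 → 0: weight = 11, length = 2, mean = 11/2 ≈ 5.500
  cycle 1 → 0 → 1: weight = 11, length = 2, mean = 11/2 ≈ 5.500
Minimum mean = 5.500, attained e.g. along the cycle 0 → 1 → 0 with weight 11 and length 2. So λ(A) = 11/2 = 11/2.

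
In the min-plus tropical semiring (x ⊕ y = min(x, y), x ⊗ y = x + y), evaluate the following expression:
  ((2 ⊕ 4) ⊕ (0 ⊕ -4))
((2 ⊕ 4) ⊕ (0 ⊕ -4)) = -4

Expand innermost to outermost. Recall ⊕ takes the minimum of its arguments and ⊗ takes their sum. Working out the expression ((2 ⊕ 4) ⊕ (0 ⊕ -4)) gives -4.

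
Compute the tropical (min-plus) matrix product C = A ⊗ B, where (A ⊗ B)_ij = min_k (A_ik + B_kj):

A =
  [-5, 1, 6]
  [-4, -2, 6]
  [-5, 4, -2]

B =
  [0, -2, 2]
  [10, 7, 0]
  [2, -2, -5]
A ⊗ B =
  [-5, -7, -3]
  [-4, -6, -2]
  [-5, -7, -7]

Apply the min-plus product entry-by-entry:
  C[0][0] = min over k of (A[0][0] + B[0][0] = -5 + 0 = -5, A[0][1] + B[1][0] = 1 + 10 = 11, A[0][2] + B[2][0] = 6 + 2 = 8) = -5 (attained at k = 0)
  C[0][1] = min over k of (A[0][0] + B[0][1] = -5 + -2 = -7, A[0][1] + B[1][1] = 1 + 7 = 8, A[0][2] + B[2][1] = 6 + -2 = 4) = -7 (attained at k = 0)
  C[0][2] = min over k of (A[0][0] + B[0][2] = -5 + 2 = -3, A[0][1] + B[1][2] = 1 + 0 = 1, A[0][2] + B[2][2] = 6 + -5 = 1) = -3 (attained at k = 0)
  C[1][0] = min over k of (A[1][0] + B[0][0] = -4 + 0 = -4, A[1][1] + B[1][0] = -2 + 10 = 8, A[1][2] + B[2][0] = 6 + 2 = 8) = -4 (attained at k = 0)
  C[1][1] = min over k of (A[1][0] + B[0][1] = -4 + -2 = -6, A[1][1] + B[1][1] = -2 + 7 = 5, A[1][2] + B[2][1] = 6 + -2 = 4) = -6 (attained at k = 0)
  C[1][2] = min over k of (A[1][0] + B[0][2] = -4 + 2 = -2, A[1][1] + B[1][2] = -2 + 0 = -2, A[1][2] + B[2][2] = 6 + -5 = 1) = -2 (attained at k = 0)
  C[2][0] = min over k of (A[2][0] + B[0][0] = -5 + 0 = -5, A[2][1] + B[1][0] = 4 + 10 = 14, A[2][2] + B[2][0] = -2 + 2 = 0) = -5 (attained at k = 0)
  C[2][1] = min over k of (A[2][0] + B[0][1] = -5 + -2 = -7, A[2][1] + B[1][1] = 4 + 7 = 11, A[2][2] + B[2][1] = -2 + -2 = -4) = -7 (attained at k = 0)
  C[2][2] = min over k of (A[2][0] + B[0][2] = -5 + 2 = -3, A[2][1] + B[1][2] = 4 + 0 = 4, A[2][2] + B[2][2] = -2 + -5 = -7) = -7 (attained at k = 2)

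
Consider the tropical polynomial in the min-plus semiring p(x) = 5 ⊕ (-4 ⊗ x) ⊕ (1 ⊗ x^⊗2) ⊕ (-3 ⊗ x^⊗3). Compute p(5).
p(5) = 1

A tropical monomial a ⊗ x^⊗i evaluates to a + i · x. Evaluating each term at x = 5:
  Term 0 contributes 5 + 0 · 5 = 5
  Term 1 contributes -4 + 1 · 5 = 1
  Term 2 contributes 1 + 2 · 5 = 11
  Term 3 contributes -3 + 3 · 5 = 12
p(5) = ⊕ of these = min[5, 1, 11, 12] = 1.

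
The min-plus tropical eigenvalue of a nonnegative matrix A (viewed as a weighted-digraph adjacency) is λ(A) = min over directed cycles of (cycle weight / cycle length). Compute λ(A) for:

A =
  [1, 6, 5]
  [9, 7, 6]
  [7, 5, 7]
λ(A) = 1

Enumerate directed cycles and compute their means (weight / length). Sample:
  cycle 0 → 0: weight = 1, length = 1, mean = 1/1 ≈ 1.000
  cycle 1 → 1: weight = 7, length = 1, mean = 7/1 ≈ 7.000
  cycle 2 → 2: weight = 7, length = 1, mean = 7/1 ≈ 7.000
  cycle 0 → 1 → 0: weight = 15, length = 2, mean = 15/2 ≈ 7.500
  cycle 0 → 2 → 0: weight = 12, length = 2, mean = 12/2 ≈ 6.000
  cycle 1 → 0 → 1: weight = 15, length = 2, mean = 15/2 ≈ 7.500
Minimum mean = 1.000, attained e.g. along the cycle 0 → 0 with weight 1 and length 1. So λ(A) = 1/1 = 1.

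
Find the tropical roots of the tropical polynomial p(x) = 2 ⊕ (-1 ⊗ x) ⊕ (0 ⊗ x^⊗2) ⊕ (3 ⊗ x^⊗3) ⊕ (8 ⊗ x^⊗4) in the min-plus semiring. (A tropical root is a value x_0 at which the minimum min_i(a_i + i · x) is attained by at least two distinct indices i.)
Roots: {-5, -3, -1, 3}

Each tropical root is a break point of the lower envelope of the lines y = a_i + i · x (there are 5 lines, with slopes 0, 1, ..., 4). Only the lines that attain the minimum somewhere contribute to roots; other lines are dominated. Here the surviving (envelope) indices are i = 4, i = 3, i = 2, i = 1, i = 0.
Intersections between consecutive envelope lines give the roots: for adjacent envelope indices i < j the intersection is x = (a_i − a_j) / (j − i). Reading off the sorted break points: {-5, -3, -1, 3}.
Verification: at each break x_0, at least two indices attain the minimum of min_i(a_i + i · x_0).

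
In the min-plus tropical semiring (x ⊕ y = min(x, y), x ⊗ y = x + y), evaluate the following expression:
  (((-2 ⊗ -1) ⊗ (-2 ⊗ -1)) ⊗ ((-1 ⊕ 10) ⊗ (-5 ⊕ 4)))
(((-2 ⊗ -1) ⊗ (-2 ⊗ -1)) ⊗ ((-1 ⊕ 10) ⊗ (-5 ⊕ 4))) = -12

Expand innermost to outermost. Recall ⊕ takes the minimum of its arguments and ⊗ takes their sum. Working out the expression (((-2 ⊗ -1) ⊗ (-2 ⊗ -1)) ⊗ ((-1 ⊕ 10) ⊗ (-5 ⊕ 4))) gives -12.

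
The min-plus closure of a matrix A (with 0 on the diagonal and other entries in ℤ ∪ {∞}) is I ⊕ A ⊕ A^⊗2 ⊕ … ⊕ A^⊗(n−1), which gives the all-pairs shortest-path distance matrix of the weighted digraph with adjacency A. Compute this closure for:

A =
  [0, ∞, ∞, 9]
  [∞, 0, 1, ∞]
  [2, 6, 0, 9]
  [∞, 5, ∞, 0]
Closure =
  [0, 14, 15, 9]
  [3, 0, 1, 10]
  [2, 6, 0, 9]
  [8, 5, 6, 0]

This is the Floyd-Warshall all-pairs shortest-path computation. For each intermediate vertex k = 0, 1, …, 3, update dist[i][j] ← min(dist[i][j], dist[i][k] + dist[k][j]). The final matrix gives, for each (i, j), the minimum total weight of any directed path from i to j (possibly empty when i = j).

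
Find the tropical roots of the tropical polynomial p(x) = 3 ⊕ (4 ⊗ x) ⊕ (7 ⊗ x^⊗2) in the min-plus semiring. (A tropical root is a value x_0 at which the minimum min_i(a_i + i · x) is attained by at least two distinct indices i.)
Roots: {-3, -1}

Each tropical root is a break point of the lower envelope of the lines y = a_i + i · x (there are 3 lines, with slopes 0, 1, ..., 2). Only the lines that attain the minimum somewhere contribute to roots; other lines are dominated. Here the surviving (envelope) indices are i = 2, i = 1, i = 0.
Intersections between consecutive envelope lines give the roots: for adjacent envelope indices i < j the intersection is x = (a_i − a_j) / (j − i). Reading off the sorted break points: {-3, -1}.
Verification: at each break x_0, at least two indices attain the minimum of min_i(a_i + i · x_0).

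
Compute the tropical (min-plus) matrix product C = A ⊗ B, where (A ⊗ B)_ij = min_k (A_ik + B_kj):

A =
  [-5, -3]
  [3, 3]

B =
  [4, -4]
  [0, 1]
A ⊗ B =
  [-3, -9]
  [3, -1]

Apply the min-plus product entry-by-entry:
  C[0][0] = min over k of (A[0][0] + B[0][0] = -5 + 4 = -1, A[0][1] + B[1][0] = -3 + 0 = -3) = -3 (attained at k = 1)
  C[0][1] = min over k of (A[0][0] + B[0][1] = -5 + -4 = -9, A[0][1] + B[1][1] = -3 + 1 = -2) = -9 (attained at k = 0)
  C[1][0] = min over k of (A[1][0] + B[0][0] = 3 + 4 = 7, A[1][1] + B[1][0] = 3 + 0 = 3) = 3 (attained at k = 1)
  C[1][1] = min over k of (A[1][0] + B[0][1] = 3 + -4 = -1, A[1][1] + B[1][1] = 3 + 1 = 4) = -1 (attained at k = 0)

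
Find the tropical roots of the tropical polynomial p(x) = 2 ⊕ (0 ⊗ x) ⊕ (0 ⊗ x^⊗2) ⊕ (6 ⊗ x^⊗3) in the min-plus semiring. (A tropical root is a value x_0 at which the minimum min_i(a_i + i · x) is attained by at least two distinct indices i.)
Roots: {-6, 0, 2}

Each tropical root is a break point of the lower envelope of the lines y = a_i + i · x (there are 4 lines, with slopes 0, 1, ..., 3). Only the lines that attain the minimum somewhere contribute to roots; other lines are dominated. Here the surviving (envelope) indices are i = 3, i = 2, i = 1, i = 0.
Intersections between consecutive envelope lines give the roots: for adjacent envelope indices i < j the intersection is x = (a_i − a_j) / (j − i). Reading off the sorted break points: {-6, 0, 2}.
Verification: at each break x_0, at least two indices attain the minimum of min_i(a_i + i · x_0).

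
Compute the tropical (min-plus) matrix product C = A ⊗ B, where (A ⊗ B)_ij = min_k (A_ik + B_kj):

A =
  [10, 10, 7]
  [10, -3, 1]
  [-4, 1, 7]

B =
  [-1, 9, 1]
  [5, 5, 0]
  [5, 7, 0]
A ⊗ B =
  [9, 14, 7]
  [2, 2, -3]
  [-5, 5, -3]

Apply the min-plus product entry-by-entry:
  C[0][0] = min over k of (A[0][0] + B[0][0] = 10 + -1 = 9, A[0][1] + B[1][0] = 10 + 5 = 15, A[0][2] + B[2][0] = 7 + 5 = 12) = 9 (attained at k = 0)
  C[0][1] = min over k of (A[0][0] + B[0][1] = 10 + 9 = 19, A[0][1] + B[1][1] = 10 + 5 = 15, A[0][2] + B[2][1] = 7 + 7 = 14) = 14 (attained at k = 2)
  C[0][2] = min over k of (A[0][0] + B[0][2] = 10 + 1 = 11, A[0][1] + B[1][2] = 10 + 0 = 10, A[0][2] + B[2][2] = 7 + 0 = 7) = 7 (attained at k = 2)
  C[1][0] = min over k of (A[1][0] + B[0][0] = 10 + -1 = 9, A[1][1] + B[1][0] = -3 + 5 = 2, A[1][2] + B[2][0] = 1 + 5 = 6) = 2 (attained at k = 1)
  C[1][1] = min over k of (A[1][0] + B[0][1] = 10 + 9 = 19, A[1][1] + B[1][1] = -3 + 5 = 2, A[1][2] + B[2][1] = 1 + 7 = 8) = 2 (attained at k = 1)
  C[1][2] = min over k of (A[1][0] + B[0][2] = 10 + 1 = 11, A[1][1] + B[1][2] = -3 + 0 = -3, A[1][2] + B[2][2] = 1 + 0 = 1) = -3 (attained at k = 1)
  C[2][0] = min over k of (A[2][0] + B[0][0] = -4 + -1 = -5, A[2][1] + B[1][0] = 1 + 5 = 6, A[2][2] + B[2][0] = 7 + 5 = 12) = -5 (attained at k = 0)
  C[2][1] = min over k of (A[2][0] + B[0][1] = -4 + 9 = 5, A[2][1] + B[1][1] = 1 + 5 = 6, A[2][2] + B[2][1] = 7 + 7 = 14) = 5 (attained at k = 0)
  C[2][2] = min over k of (A[2][0] + B[0][2] = -4 + 1 = -3, A[2][1] + B[1][2] = 1 + 0 = 1, A[2][2] + B[2][2] = 7 + 0 = 7) = -3 (attained at k = 0)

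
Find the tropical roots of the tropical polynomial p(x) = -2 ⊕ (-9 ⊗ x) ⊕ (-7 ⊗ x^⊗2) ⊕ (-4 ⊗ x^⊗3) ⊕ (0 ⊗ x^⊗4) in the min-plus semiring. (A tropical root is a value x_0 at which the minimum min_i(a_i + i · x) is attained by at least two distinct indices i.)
Roots: {-4, -3, -2, 7}

Each tropical root is a break point of the lower envelope of the lines y = a_i + i · x (there are 5 lines, with slopes 0, 1, ..., 4). Only the lines that attain the minimum somewhere contribute to roots; other lines are dominated. Here the surviving (envelope) indices are i = 4, i = 3, i = 2, i = 1, i = 0.
Intersections between consecutive envelope lines give the roots: for adjacent envelope indices i < j the intersection is x = (a_i − a_j) / (j − i). Reading off the sorted break points: {-4, -3, -2, 7}.
Verification: at each break x_0, at least two indices attain the minimum of min_i(a_i + i · x_0).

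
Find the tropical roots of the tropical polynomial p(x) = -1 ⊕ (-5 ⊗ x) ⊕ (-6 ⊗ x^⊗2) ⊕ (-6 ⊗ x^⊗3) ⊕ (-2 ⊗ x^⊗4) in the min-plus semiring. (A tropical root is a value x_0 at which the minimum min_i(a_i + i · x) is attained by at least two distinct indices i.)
Roots: {-4, 0, 1, 4}

Each tropical root is a break point of the lower envelope of the lines y = a_i + i · x (there are 5 lines, with slopes 0, 1, ..., 4). Only the lines that attain the minimum somewhere contribute to roots; other lines are dominated. Here the surviving (envelope) indices are i = 4, i = 3, i = 2, i = 1, i = 0.
Intersections between consecutive envelope lines give the roots: for adjacent envelope indices i < j the intersection is x = (a_i − a_j) / (j − i). Reading off the sorted break points: {-4, 0, 1, 4}.
Verification: at each break x_0, at least two indices attain the minimum of min_i(a_i + i · x_0).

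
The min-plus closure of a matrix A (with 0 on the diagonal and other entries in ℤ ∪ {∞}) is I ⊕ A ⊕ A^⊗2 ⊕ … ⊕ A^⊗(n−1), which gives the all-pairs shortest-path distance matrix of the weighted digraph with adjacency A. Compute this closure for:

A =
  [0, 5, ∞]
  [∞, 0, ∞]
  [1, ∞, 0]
Closure =
  [0, 5, ∞]
  [∞, 0, ∞]
  [1, 6, 0]

This is the Floyd-Warshall all-pairs shortest-path computation. For each intermediate vertex k = 0, 1, …, 2, update dist[i][j] ← min(dist[i][j], dist[i][k] + dist[k][j]). The final matrix gives, for each (i, j), the minimum total weight of any directed path from i to j (possibly empty when i = j).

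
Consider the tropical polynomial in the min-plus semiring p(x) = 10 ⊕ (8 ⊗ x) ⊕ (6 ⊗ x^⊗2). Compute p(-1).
p(-1) = 4

A tropical monomial a ⊗ x^⊗i evaluates to a + i · x. Evaluating each term at x = -1:
  Term 0 contributes 10 + 0 · -1 = 10
  Term 1 contributes 8 + 1 · -1 = 7
  Term 2 contributes 6 + 2 · -1 = 4
p(-1) = ⊕ of these = min[10, 7, 4] = 4.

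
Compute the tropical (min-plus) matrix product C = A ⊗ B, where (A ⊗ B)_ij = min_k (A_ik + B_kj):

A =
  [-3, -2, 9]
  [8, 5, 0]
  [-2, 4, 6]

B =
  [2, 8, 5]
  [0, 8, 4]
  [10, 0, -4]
A ⊗ B =
  [-2, 5, 2]
  [5, 0, -4]
  [0, 6, 2]

Apply the min-plus product entry-by-entry:
  C[0][0] = min over k of (A[0][0] + B[0][0] = -3 + 2 = -1, A[0][1] + B[1][0] = -2 + 0 = -2, A[0][2] + B[2][0] = 9 + 10 = 19) = -2 (attained at k = 1)
  C[0][1] = min over k of (A[0][0] + B[0][1] = -3 + 8 = 5, A[0][1] + B[1][1] = -2 + 8 = 6, A[0][2] + B[2][1] = 9 + 0 = 9) = 5 (attained at k = 0)
  C[0][2] = min over k of (A[0][0] + B[0][2] = -3 + 5 = 2, A[0][1] + B[1][2] = -2 + 4 = 2, A[0][2] + B[2][2] = 9 + -4 = 5) = 2 (attained at k = 0)
  C[1][0] = min over k of (A[1][0] + B[0][0] = 8 + 2 = 10, A[1][1] + B[1][0] = 5 + 0 = 5, A[1][2] + B[2][0] = 0 + 10 = 10) = 5 (attained at k = 1)
  C[1][1] = min over k of (A[1][0] + B[0][1] = 8 + 8 = 16, A[1][1] + B[1][1] = 5 + 8 = 13, A[1][2] + B[2][1] = 0 + 0 = 0) = 0 (attained at k = 2)
  C[1][2] = min over k of (A[1][0] + B[0][2] = 8 + 5 = 13, A[1][1] + B[1][2] = 5 + 4 = 9, A[1][2] + B[2][2] = 0 + -4 = -4) = -4 (attained at k = 2)
  C[2][0] = min over k of (A[2][0] + B[0][0] = -2 + 2 = 0, A[2][1] + B[1][0] = 4 + 0 = 4, A[2][2] + B[2][0] = 6 + 10 = 16) = 0 (attained at k = 0)
  C[2][1] = min over k of (A[2][0] + B[0][1] = -2 + 8 = 6, A[2][1] + B[1][1] = 4 + 8 = 12, A[2][2] + B[2][1] = 6 + 0 = 6) = 6 (attained at k = 0)
  C[2][2] = min over k of (A[2][0] + B[0][2] = -2 + 5 = 3, A[2][1] + B[1][2] = 4 + 4 = 8, A[2][2] + B[2][2] = 6 + -4 = 2) = 2 (attained at k = 2)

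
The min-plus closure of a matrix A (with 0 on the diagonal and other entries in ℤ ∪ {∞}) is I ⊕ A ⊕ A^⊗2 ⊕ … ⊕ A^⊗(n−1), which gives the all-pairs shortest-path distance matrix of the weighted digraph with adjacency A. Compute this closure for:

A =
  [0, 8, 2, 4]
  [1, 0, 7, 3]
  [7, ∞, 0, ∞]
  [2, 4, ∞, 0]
Closure =
  [0, 8, 2, 4]
  [1, 0, 3, 3]
  [7, 15, 0, 11]
  [2, 4, 4, 0]

This is the Floyd-Warshall all-pairs shortest-path computation. For each intermediate vertex k = 0, 1, …, 3, update dist[i][j] ← min(dist[i][j], dist[i][k] + dist[k][j]). The final matrix gives, for each (i, j), the minimum total weight of any directed path from i to j (possibly empty when i = j).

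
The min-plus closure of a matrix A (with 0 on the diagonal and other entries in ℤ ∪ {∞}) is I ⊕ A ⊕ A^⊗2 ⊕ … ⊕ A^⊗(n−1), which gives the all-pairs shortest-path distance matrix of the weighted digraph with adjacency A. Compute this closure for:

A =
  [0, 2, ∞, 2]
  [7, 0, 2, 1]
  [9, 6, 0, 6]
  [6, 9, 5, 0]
Closure =
  [0, 2, 4, 2]
  [7, 0, 2, 1]
  [9, 6, 0, 6]
  [6, 8, 5, 0]

This is the Floyd-Warshall all-pairs shortest-path computation. For each intermediate vertex k = 0, 1, …, 3, update dist[i][j] ← min(dist[i][j], dist[i][k] + dist[k][j]). The final matrix gives, for each (i, j), the minimum total weight of any directed path from i to j (possibly empty when i = j).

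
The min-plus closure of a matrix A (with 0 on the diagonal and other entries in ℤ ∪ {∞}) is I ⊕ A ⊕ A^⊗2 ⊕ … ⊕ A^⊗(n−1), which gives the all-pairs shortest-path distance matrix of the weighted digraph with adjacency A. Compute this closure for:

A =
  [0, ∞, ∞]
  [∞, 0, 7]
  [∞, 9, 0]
Closure =
  [0, ∞, ∞]
  [∞, 0, 7]
  [∞, 9, 0]

This is the Floyd-Warshall all-pairs shortest-path computation. For each intermediate vertex k = 0, 1, …, 2, update dist[i][j] ← min(dist[i][j], dist[i][k] + dist[k][j]). The final matrix gives, for each (i, j), the minimum total weight of any directed path from i to j (possibly empty when i = j).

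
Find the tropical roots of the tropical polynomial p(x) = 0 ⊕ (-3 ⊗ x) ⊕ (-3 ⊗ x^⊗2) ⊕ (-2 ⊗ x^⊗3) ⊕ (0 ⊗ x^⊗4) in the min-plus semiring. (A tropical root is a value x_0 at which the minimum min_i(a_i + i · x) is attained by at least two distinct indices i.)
Roots: {-2, -1, 0, 3}

Each tropical root is a break point of the lower envelope of the lines y = a_i + i · x (there are 5 lines, with slopes 0, 1, ..., 4). Only the lines that attain the minimum somewhere contribute to roots; other lines are dominated. Here the surviving (envelope) indices are i = 4, i = 3, i = 2, i = 1, i = 0.
Intersections between consecutive envelope lines give the roots: for adjacent envelope indices i < j the intersection is x = (a_i − a_j) / (j − i). Reading off the sorted break points: {-2, -1, 0, 3}.
Verification: at each break x_0, at least two indices attain the minimum of min_i(a_i + i · x_0).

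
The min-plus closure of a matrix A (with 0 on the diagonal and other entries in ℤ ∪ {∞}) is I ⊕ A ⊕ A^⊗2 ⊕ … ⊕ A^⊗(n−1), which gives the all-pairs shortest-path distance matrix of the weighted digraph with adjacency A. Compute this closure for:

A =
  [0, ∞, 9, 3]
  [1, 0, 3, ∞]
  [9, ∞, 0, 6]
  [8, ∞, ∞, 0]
Closure =
  [0, ∞, 9, 3]
  [1, 0, 3, 4]
  [9, ∞, 0, 6]
  [8, ∞, 17, 0]

This is the Floyd-Warshall all-pairs shortest-path computation. For each intermediate vertex k = 0, 1, …, 3, update dist[i][j] ← min(dist[i][j], dist[i][k] + dist[k][j]). The final matrix gives, for each (i, j), the minimum total weight of any directed path from i to j (possibly empty when i = j).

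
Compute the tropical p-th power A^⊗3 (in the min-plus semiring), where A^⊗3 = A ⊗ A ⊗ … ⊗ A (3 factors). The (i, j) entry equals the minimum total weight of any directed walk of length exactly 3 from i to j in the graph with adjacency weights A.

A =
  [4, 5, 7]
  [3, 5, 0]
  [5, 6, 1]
A^⊗3 =
  [10, 11, 6]
  [6, 7, 2]
  [7, 8, 3]

Each entry (A^⊗3)_ij equals the minimum over all length-3 walks i = v_0 → v_1 → … → v_3 = j of Σ_t A[v_t][v_{t+1}]. For example, for (i, j) = (0, 2) we minimise over 9 possible intermediate vertex sequences; the minimum is 6, attained along the walk 0 → 1 → 2 → 2.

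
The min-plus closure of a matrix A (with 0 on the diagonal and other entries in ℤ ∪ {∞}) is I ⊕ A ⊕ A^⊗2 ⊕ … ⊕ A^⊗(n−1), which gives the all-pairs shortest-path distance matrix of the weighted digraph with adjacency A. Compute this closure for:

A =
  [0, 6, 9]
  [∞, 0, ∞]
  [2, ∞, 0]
Closure =
  [0, 6, 9]
  [∞, 0, ∞]
  [2, 8, 0]

This is the Floyd-Warshall all-pairs shortest-path computation. For each intermediate vertex k = 0, 1, …, 2, update dist[i][j] ← min(dist[i][j], dist[i][k] + dist[k][j]). The final matrix gives, for each (i, j), the minimum total weight of any directed path from i to j (possibly empty when i = j).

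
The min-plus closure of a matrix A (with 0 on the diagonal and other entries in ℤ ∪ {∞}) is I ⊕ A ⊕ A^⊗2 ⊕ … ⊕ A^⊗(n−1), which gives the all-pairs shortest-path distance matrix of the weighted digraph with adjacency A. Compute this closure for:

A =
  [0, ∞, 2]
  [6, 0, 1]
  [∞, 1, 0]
Closure =
  [0, 3, 2]
  [6, 0, 1]
  [7, 1, 0]

This is the Floyd-Warshall all-pairs shortest-path computation. For each intermediate vertex k = 0, 1, …, 2, update dist[i][j] ← min(dist[i][j], dist[i][k] + dist[k][j]). The final matrix gives, for each (i, j), the minimum total weight of any directed path from i to j (possibly empty when i = j).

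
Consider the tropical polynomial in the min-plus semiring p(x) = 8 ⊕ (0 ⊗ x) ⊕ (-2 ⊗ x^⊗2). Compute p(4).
p(4) = 4

A tropical monomial a ⊗ x^⊗i evaluates to a + i · x. Evaluating each term at x = 4:
  Term 0 contributes 8 + 0 · 4 = 8
  Term 1 contributes 0 + 1 · 4 = 4
  Term 2 contributes -2 + 2 · 4 = 6
p(4) = ⊕ of these = min[8, 4, 6] = 4.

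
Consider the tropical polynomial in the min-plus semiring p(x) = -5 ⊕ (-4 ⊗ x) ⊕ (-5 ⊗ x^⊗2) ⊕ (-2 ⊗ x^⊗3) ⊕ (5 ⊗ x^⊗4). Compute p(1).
p(1) = -5

A tropical monomial a ⊗ x^⊗i evaluates to a + i · x. Evaluating each term at x = 1:
  Term 0 contributes -5 + 0 · 1 = -5
  Term 1 contributes -4 + 1 · 1 = -3
  Term 2 contributes -5 + 2 · 1 = -3
  Term 3 contributes -2 + 3 · 1 = 1
  Term 4 contributes 5 + 4 · 1 = 9
p(1) = ⊕ of these = min[-5, -3, -3, 1, 9] = -5.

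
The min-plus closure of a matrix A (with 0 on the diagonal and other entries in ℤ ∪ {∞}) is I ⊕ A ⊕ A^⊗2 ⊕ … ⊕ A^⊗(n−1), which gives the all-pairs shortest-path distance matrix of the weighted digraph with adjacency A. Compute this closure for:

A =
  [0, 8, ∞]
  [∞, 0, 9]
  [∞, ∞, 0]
Closure =
  [0, 8, 17]
  [∞, 0, 9]
  [∞, ∞, 0]

This is the Floyd-Warshall all-pairs shortest-path computation. For each intermediate vertex k = 0, 1, …, 2, update dist[i][j] ← min(dist[i][j], dist[i][k] + dist[k][j]). The final matrix gives, for each (i, j), the minimum total weight of any directed path from i to j (possibly empty when i = j).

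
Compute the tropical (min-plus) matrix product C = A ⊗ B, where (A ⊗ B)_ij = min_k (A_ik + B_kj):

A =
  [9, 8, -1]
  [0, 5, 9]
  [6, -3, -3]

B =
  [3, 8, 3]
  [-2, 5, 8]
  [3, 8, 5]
A ⊗ B =
  [2, 7, 4]
  [3, 8, 3]
  [-5, 2, 2]

Apply the min-plus product entry-by-entry:
  C[0][0] = min over k of (A[0][0] + B[0][0] = 9 + 3 = 12, A[0][1] + B[1][0] = 8 + -2 = 6, A[0][2] + B[2][0] = -1 + 3 = 2) = 2 (attained at k = 2)
  C[0][1] = min over k of (A[0][0] + B[0][1] = 9 + 8 = 17, A[0][1] + B[1][1] = 8 + 5 = 13, A[0][2] + B[2][1] = -1 + 8 = 7) = 7 (attained at k = 2)
  C[0][2] = min over k of (A[0][0] + B[0][2] = 9 + 3 = 12, A[0][1] + B[1][2] = 8 + 8 = 16, A[0][2] + B[2][2] = -1 + 5 = 4) = 4 (attained at k = 2)
  C[1][0] = min over k of (A[1][0] + B[0][0] = 0 + 3 = 3, A[1][1] + B[1][0] = 5 + -2 = 3, A[1][2] + B[2][0] = 9 + 3 = 12) = 3 (attained at k = 0)
  C[1][1] = min over k of (A[1][0] + B[0][1] = 0 + 8 = 8, A[1][1] + B[1][1] = 5 + 5 = 10, A[1][2] + B[2][1] = 9 + 8 = 17) = 8 (attained at k = 0)
  C[1][2] = min over k of (A[1][0] + B[0][2] = 0 + 3 = 3, A[1][1] + B[1][2] = 5 + 8 = 13, A[1][2] + B[2][2] = 9 + 5 = 14) = 3 (attained at k = 0)
  C[2][0] = min over k of (A[2][0] + B[0][0] = 6 + 3 = 9, A[2][1] + B[1][0] = -3 + -2 = -5, A[2][2] + B[2][0] = -3 + 3 = 0) = -5 (attained at k = 1)
  C[2][1] = min over k of (A[2][0] + B[0][1] = 6 + 8 = 14, A[2][1] + B[1][1] = -3 + 5 = 2, A[2][2] + B[2][1] = -3 + 8 = 5) = 2 (attained at k = 1)
  C[2][2] = min over k of (A[2][0] + B[0][2] = 6 + 3 = 9, A[2][1] + B[1][2] = -3 + 8 = 5, A[2][2] + B[2][2] = -3 + 5 = 2) = 2 (attained at k = 2)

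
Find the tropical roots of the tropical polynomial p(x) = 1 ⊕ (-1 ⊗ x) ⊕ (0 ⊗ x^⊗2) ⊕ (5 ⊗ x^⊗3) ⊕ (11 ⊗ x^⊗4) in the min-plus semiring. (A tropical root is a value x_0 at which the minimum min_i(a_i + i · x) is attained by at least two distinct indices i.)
Roots: {-6, -5, -1, 2}

Each tropical root is a break point of the lower envelope of the lines y = a_i + i · x (there are 5 lines, with slopes 0, 1, ..., 4). Only the lines that attain the minimum somewhere contribute to roots; other lines are dominated. Here the surviving (envelope) indices are i = 4, i = 3, i = 2, i = 1, i = 0.
Intersections between consecutive envelope lines give the roots: for adjacent envelope indices i < j the intersection is x = (a_i − a_j) / (j − i). Reading off the sorted break points: {-6, -5, -1, 2}.
Verification: at each break x_0, at least two indices attain the minimum of min_i(a_i + i · x_0).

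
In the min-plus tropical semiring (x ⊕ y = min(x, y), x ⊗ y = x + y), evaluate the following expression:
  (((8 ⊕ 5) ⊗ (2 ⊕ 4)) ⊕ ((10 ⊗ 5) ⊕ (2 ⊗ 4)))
(((8 ⊕ 5) ⊗ (2 ⊕ 4)) ⊕ ((10 ⊗ 5) ⊕ (2 ⊗ 4))) = 6

Expand innermost to outermost. Recall ⊕ takes the minimum of its arguments and ⊗ takes their sum. Working out the expression (((8 ⊕ 5) ⊗ (2 ⊕ 4)) ⊕ ((10 ⊗ 5) ⊕ (2 ⊗ 4))) gives 6.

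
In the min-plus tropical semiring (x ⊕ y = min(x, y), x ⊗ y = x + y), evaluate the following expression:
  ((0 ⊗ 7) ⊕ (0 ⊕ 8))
((0 ⊗ 7) ⊕ (0 ⊕ 8)) = 0

Expand innermost to outermost. Recall ⊕ takes the minimum of its arguments and ⊗ takes their sum. Working out the expression ((0 ⊗ 7) ⊕ (0 ⊕ 8)) gives 0.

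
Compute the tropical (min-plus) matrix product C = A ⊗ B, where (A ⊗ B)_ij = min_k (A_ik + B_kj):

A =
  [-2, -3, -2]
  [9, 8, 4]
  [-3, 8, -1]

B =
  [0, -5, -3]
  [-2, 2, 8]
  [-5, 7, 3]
A ⊗ B =
  [-7, -7, -5]
  [-1, 4, 6]
  [-6, -8, -6]

Apply the min-plus product entry-by-entry:
  C[0][0] = min over k of (A[0][0] + B[0][0] = -2 + 0 = -2, A[0][1] + B[1][0] = -3 + -2 = -5, A[0][2] + B[2][0] = -2 + -5 = -7) = -7 (attained at k = 2)
  C[0][1] = min over k of (A[0][0] + B[0][1] = -2 + -5 = -7, A[0][1] + B[1][1] = -3 + 2 = -1, A[0][2] + B[2][1] = -2 + 7 = 5) = -7 (attained at k = 0)
  C[0][2] = min over k of (A[0][0] + B[0][2] = -2 + -3 = -5, A[0][1] + B[1][2] = -3 + 8 = 5, A[0][2] + B[2][2] = -2 + 3 = 1) = -5 (attained at k = 0)
  C[1][0] = min over k of (A[1][0] + B[0][0] = 9 + 0 = 9, A[1][1] + B[1][0] = 8 + -2 = 6, A[1][2] + B[2][0] = 4 + -5 = -1) = -1 (attained at k = 2)
  C[1][1] = min over k of (A[1][0] + B[0][1] = 9 + -5 = 4, A[1][1] + B[1][1] = 8 + 2 = 10, A[1][2] + B[2][1] = 4 + 7 = 11) = 4 (attained at k = 0)
  C[1][2] = min over k of (A[1][0] + B[0][2] = 9 + -3 = 6, A[1][1] + B[1][2] = 8 + 8 = 16, A[1][2] + B[2][2] = 4 + 3 = 7) = 6 (attained at k = 0)
  C[2][0] = min over k of (A[2][0] + B[0][0] = -3 + 0 = -3, A[2][1] + B[1][0] = 8 + -2 = 6, A[2][2] + B[2][0] = -1 + -5 = -6) = -6 (attained at k = 2)
  C[2][1] = min over k of (A[2][0] + B[0][1] = -3 + -5 = -8, A[2][1] + B[1][1] = 8 + 2 = 10, A[2][2] + B[2][1] = -1 + 7 = 6) = -8 (attained at k = 0)
  C[2][2] = min over k of (A[2][0] + B[0][2] = -3 + -3 = -6, A[2][1] + B[1][2] = 8 + 8 = 16, A[2][2] + B[2][2] = -1 + 3 = 2) = -6 (attained at k = 0)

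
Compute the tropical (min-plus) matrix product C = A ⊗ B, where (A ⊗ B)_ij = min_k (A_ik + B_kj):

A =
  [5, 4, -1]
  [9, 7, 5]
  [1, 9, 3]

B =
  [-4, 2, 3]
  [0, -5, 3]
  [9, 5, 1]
A ⊗ B =
  [1, -1, 0]
  [5, 2, 6]
  [-3, 3, 4]

Apply the min-plus product entry-by-entry:
  C[0][0] = min over k of (A[0][0] + B[0][0] = 5 + -4 = 1, A[0][1] + B[1][0] = 4 + 0 = 4, A[0][2] + B[2][0] = -1 + 9 = 8) = 1 (attained at k = 0)
  C[0][1] = min over k of (A[0][0] + B[0][1] = 5 + 2 = 7, A[0][1] + B[1][1] = 4 + -5 = -1, A[0][2] + B[2][1] = -1 + 5 = 4) = -1 (attained at k = 1)
  C[0][2] = min over k of (A[0][0] + B[0][2] = 5 + 3 = 8, A[0][1] + B[1][2] = 4 + 3 = 7, A[0][2] + B[2][2] = -1 + 1 = 0) = 0 (attained at k = 2)
  C[1][0] = min over k of (A[1][0] + B[0][0] = 9 + -4 = 5, A[1][1] + B[1][0] = 7 + 0 = 7, A[1][2] + B[2][0] = 5 + 9 = 14) = 5 (attained at k = 0)
  C[1][1] = min over k of (A[1][0] + B[0][1] = 9 + 2 = 11, A[1][1] + B[1][1] = 7 + -5 = 2, A[1][2] + B[2][1] = 5 + 5 = 10) = 2 (attained at k = 1)
  C[1][2] = min over k of (A[1][0] + B[0][2] = 9 + 3 = 12, A[1][1] + B[1][2] = 7 + 3 = 10, A[1][2] + B[2][2] = 5 + 1 = 6) = 6 (attained at k = 2)
  C[2][0] = min over k of (A[2][0] + B[0][0] = 1 + -4 = -3, A[2][1] + B[1][0] = 9 + 0 = 9, A[2][2] + B[2][0] = 3 + 9 = 12) = -3 (attained at k = 0)
  C[2][1] = min over k of (A[2][0] + B[0][1] = 1 + 2 = 3, A[2][1] + B[1][1] = 9 + -5 = 4, A[2][2] + B[2][1] = 3 + 5 = 8) = 3 (attained at k = 0)
  C[2][2] = min over k of (A[2][0] + B[0][2] = 1 + 3 = 4, A[2][1] + B[1][2] = 9 + 3 = 12, A[2][2] + B[2][2] = 3 + 1 = 4) = 4 (attained at k = 0)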